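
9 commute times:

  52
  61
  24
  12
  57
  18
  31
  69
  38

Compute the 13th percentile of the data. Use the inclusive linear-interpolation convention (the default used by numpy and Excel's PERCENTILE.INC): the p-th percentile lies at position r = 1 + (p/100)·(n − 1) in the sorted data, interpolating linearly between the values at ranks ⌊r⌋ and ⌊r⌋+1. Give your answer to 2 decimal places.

18.24

Sorted: 12, 18, 24, 31, 38, 52, 57, 61, 69.
n = 9.
r = 1 + (13/100)·(9 − 1) = 1 + 1.04 = 2.04.
Rank 2 is 18 and rank 3 is 24.
Interpolate: 18 + 0.04·(24 − 18) = 18 + 0.04·6 = 18.24.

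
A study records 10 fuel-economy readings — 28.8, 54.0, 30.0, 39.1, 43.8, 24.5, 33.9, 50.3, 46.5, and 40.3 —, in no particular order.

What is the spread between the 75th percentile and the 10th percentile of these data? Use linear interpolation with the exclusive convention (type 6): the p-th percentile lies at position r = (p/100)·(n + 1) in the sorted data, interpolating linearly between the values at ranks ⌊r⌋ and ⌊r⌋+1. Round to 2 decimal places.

Sorted: 24.5, 28.8, 30.0, 33.9, 39.1, 40.3, 43.8, 46.5, 50.3, 54.0.
n = 10.
P10: r = 1.1; ranks 1–2 are 24.5, 28.8; interpolating gives 24.93.
P75: r = 8.25; ranks 8–9 are 46.5, 50.3; interpolating gives 47.45.
Difference: 47.45 − 24.93 = 22.52.

22.52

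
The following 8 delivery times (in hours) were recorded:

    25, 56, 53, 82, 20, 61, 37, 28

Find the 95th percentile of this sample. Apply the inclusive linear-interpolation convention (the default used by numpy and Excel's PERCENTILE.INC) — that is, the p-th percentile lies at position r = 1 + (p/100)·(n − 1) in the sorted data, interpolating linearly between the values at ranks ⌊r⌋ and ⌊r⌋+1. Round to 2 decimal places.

74.65

Sorted: 20, 25, 28, 37, 53, 56, 61, 82.
n = 8.
r = 1 + (95/100)·(8 − 1) = 1 + 6.65 = 7.65.
Rank 7 is 61 and rank 8 is 82.
Interpolate: 61 + 0.65·(82 − 61) = 61 + 0.65·21 = 74.65.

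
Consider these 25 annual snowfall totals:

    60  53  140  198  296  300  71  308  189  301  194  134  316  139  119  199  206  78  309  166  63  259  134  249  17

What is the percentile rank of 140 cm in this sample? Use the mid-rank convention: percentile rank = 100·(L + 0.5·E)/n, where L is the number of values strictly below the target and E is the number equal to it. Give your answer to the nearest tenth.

42.0

Sorted: 17, 53, 60, 63, 71, 78, 119, 134, 134, 139, 140, 166, 189, 194, 198, 199, 206, 249, 259, 296, 300, 301, 308, 309, 316.
Count below 140: L = 10; count equal: E = 1; n = 25.
Percentile rank = 100·(10 + 0.5·1)/25 = 100·10.5/25 = 42.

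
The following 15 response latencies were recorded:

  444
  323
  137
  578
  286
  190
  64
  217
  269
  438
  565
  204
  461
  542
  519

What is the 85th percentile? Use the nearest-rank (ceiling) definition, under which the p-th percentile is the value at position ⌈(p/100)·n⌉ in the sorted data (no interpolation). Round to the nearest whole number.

542

Sorted: 64, 137, 190, 204, 217, 269, 286, 323, 438, 444, 461, 519, 542, 565, 578.
n = 15.
Position = ⌈85/100 · 15⌉ = ⌈12.75⌉ = 13.
The value at rank 13 is 542.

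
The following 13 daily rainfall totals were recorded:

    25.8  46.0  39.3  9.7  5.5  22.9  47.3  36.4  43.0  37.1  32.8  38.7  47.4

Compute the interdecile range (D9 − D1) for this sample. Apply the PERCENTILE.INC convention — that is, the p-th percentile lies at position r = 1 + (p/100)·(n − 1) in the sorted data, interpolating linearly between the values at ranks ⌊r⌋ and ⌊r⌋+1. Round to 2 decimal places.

34.70

Sorted: 5.5, 9.7, 22.9, 25.8, 32.8, 36.4, 37.1, 38.7, 39.3, 43.0, 46.0, 47.3, 47.4.
n = 13.
P10: r = 2.2; ranks 2–3 are 9.7, 22.9; interpolating gives 12.34.
P90: r = 11.8; ranks 11–12 are 46.0, 47.3; interpolating gives 47.04.
Difference: 47.04 − 12.34 = 34.7.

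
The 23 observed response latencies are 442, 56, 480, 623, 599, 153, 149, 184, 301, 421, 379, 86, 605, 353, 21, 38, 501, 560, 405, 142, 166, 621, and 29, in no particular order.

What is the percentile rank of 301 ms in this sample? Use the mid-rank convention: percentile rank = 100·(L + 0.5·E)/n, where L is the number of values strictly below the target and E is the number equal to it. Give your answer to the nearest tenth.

45.7

Sorted: 21, 29, 38, 56, 86, 142, 149, 153, 166, 184, 301, 353, 379, 405, 421, 442, 480, 501, 560, 599, 605, 621, 623.
Count below 301: L = 10; count equal: E = 1; n = 23.
Percentile rank = 100·(10 + 0.5·1)/23 = 100·10.5/23 = 45.65.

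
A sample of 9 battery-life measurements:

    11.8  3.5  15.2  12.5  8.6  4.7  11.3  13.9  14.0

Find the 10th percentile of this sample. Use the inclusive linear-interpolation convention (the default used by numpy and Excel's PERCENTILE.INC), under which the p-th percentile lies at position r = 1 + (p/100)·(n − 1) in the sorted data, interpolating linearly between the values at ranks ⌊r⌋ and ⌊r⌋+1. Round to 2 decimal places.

Sorted: 3.5, 4.7, 8.6, 11.3, 11.8, 12.5, 13.9, 14.0, 15.2.
n = 9.
r = 1 + (10/100)·(9 − 1) = 1 + 0.8 = 1.8.
Rank 1 is 3.5 and rank 2 is 4.7.
Interpolate: 3.5 + 0.8·(4.7 − 3.5) = 3.5 + 0.8·1.2 = 4.46.

4.46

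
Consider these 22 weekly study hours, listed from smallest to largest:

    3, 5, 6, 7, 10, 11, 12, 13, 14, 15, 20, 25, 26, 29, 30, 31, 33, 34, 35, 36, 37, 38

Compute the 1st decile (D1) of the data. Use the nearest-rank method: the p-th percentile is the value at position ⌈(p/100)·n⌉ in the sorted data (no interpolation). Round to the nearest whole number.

n = 22.
Position = ⌈10/100 · 22⌉ = ⌈2.2⌉ = 3.
The value at rank 3 is 6.

6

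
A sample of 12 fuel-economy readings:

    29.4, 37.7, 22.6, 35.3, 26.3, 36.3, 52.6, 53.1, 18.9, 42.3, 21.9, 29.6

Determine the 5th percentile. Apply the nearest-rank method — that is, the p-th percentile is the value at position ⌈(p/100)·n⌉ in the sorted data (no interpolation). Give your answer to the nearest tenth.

Sorted: 18.9, 21.9, 22.6, 26.3, 29.4, 29.6, 35.3, 36.3, 37.7, 42.3, 52.6, 53.1.
n = 12.
Position = ⌈5/100 · 12⌉ = ⌈0.6⌉ = 1.
The value at rank 1 is 18.9.

18.9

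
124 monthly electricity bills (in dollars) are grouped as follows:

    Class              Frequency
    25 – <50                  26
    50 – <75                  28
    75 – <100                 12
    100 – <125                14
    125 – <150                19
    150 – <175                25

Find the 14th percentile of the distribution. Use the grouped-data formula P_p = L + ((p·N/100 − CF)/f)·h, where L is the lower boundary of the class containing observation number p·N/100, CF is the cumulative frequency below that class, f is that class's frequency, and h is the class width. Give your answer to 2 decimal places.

41.69

N = 124; target position k = 14/100 · 124 = 17.36.
Cumulative frequencies: 26, 54, 66, 80, 99, 124.
Observation 17.36 falls in the class 25 – <50.
L = 25, CF = 0, f = 26, h = 25.
P14 = 25 + ((17.36 − 0)/26)·25 = 25 + 16.6923 = 41.6923.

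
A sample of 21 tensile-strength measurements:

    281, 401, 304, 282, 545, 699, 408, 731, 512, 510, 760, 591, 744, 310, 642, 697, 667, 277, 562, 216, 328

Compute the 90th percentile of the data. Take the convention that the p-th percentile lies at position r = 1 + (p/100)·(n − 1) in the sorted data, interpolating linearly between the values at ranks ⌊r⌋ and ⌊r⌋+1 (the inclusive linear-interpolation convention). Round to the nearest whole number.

731

Sorted: 216, 277, 281, 282, 304, 310, 328, 401, 408, 510, 512, 545, 562, 591, 642, 667, 697, 699, 731, 744, 760.
n = 21.
r = 1 + (90/100)·(21 − 1) = 1 + 18 = 19.
r is an integer, so P90 is the value at rank 19: 731.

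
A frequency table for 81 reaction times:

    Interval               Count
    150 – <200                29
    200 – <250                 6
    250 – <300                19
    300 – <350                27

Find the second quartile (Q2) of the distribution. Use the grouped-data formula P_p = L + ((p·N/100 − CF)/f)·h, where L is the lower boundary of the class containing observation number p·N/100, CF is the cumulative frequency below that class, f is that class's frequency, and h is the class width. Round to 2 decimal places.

N = 81; target position k = 50/100 · 81 = 40.5.
Cumulative frequencies: 29, 35, 54, 81.
Observation 40.5 falls in the class 250 – <300.
L = 250, CF = 35, f = 19, h = 50.
P50 = 250 + ((40.5 − 35)/19)·50 = 250 + 14.4737 = 264.474.

264.47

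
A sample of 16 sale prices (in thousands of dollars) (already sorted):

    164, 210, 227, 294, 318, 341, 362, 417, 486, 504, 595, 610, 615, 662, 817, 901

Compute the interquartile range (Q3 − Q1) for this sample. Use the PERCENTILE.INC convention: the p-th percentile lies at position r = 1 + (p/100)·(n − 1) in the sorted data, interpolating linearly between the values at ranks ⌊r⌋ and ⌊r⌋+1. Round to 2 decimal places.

299.25

n = 16.
P25: r = 4.75; ranks 4–5 are 294, 318; interpolating gives 312.
P75: r = 12.25; ranks 12–13 are 610, 615; interpolating gives 611.25.
Difference: 611.25 − 312 = 299.25.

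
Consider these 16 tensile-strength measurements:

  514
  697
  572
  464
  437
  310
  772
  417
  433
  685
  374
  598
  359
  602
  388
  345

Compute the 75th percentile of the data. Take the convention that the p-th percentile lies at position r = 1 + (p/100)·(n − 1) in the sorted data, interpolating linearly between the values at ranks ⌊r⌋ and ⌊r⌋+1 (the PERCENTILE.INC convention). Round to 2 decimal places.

599.00

Sorted: 310, 345, 359, 374, 388, 417, 433, 437, 464, 514, 572, 598, 602, 685, 697, 772.
n = 16.
r = 1 + (75/100)·(16 − 1) = 1 + 11.25 = 12.25.
Rank 12 is 598 and rank 13 is 602.
Interpolate: 598 + 0.25·(602 − 598) = 598 + 0.25·4 = 599.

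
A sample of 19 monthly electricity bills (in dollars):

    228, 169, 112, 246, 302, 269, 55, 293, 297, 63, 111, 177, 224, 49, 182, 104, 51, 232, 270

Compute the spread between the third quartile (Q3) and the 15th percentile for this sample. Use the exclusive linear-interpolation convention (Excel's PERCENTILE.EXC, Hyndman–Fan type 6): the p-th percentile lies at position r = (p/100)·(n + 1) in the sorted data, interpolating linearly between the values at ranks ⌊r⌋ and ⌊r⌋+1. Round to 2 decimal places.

214.00

Sorted: 49, 51, 55, 63, 104, 111, 112, 169, 177, 182, 224, 228, 232, 246, 269, 270, 293, 297, 302.
n = 19.
P15: r = 3 (integer) → 55.
P75: r = 15 (integer) → 269.
Difference: 269 − 55 = 214.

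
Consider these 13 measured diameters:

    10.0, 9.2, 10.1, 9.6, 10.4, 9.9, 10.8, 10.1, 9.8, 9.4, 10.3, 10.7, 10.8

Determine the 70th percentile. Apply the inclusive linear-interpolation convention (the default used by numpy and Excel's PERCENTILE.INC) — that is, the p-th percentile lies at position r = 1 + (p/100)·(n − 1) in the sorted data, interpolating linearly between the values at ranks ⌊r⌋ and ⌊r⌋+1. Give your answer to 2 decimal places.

Sorted: 9.2, 9.4, 9.6, 9.8, 9.9, 10.0, 10.1, 10.1, 10.3, 10.4, 10.7, 10.8, 10.8.
n = 13.
r = 1 + (70/100)·(13 − 1) = 1 + 8.4 = 9.4.
Rank 9 is 10.3 and rank 10 is 10.4.
Interpolate: 10.3 + 0.4·(10.4 − 10.3) = 10.3 + 0.4·0.1 = 10.34.

10.34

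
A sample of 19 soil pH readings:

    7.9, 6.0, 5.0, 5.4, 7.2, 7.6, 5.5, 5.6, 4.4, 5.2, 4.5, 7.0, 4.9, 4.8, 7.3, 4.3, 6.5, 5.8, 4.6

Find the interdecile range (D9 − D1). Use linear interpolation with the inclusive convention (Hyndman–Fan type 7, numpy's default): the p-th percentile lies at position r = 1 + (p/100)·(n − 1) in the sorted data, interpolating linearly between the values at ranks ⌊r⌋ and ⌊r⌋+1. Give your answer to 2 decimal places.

2.88

Sorted: 4.3, 4.4, 4.5, 4.6, 4.8, 4.9, 5.0, 5.2, 5.4, 5.5, 5.6, 5.8, 6.0, 6.5, 7.0, 7.2, 7.3, 7.6, 7.9.
n = 19.
P10: r = 2.8; ranks 2–3 are 4.4, 4.5; interpolating gives 4.48.
P90: r = 17.2; ranks 17–18 are 7.3, 7.6; interpolating gives 7.36.
Difference: 7.36 − 4.48 = 2.88.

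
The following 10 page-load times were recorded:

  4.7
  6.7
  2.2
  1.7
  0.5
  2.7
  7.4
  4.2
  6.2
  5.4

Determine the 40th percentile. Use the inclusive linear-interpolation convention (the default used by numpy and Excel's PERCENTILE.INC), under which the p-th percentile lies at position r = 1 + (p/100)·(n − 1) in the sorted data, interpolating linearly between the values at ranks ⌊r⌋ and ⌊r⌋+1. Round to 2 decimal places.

Sorted: 0.5, 1.7, 2.2, 2.7, 4.2, 4.7, 5.4, 6.2, 6.7, 7.4.
n = 10.
r = 1 + (40/100)·(10 − 1) = 1 + 3.6 = 4.6.
Rank 4 is 2.7 and rank 5 is 4.2.
Interpolate: 2.7 + 0.6·(4.2 − 2.7) = 2.7 + 0.6·1.5 = 3.6.

3.60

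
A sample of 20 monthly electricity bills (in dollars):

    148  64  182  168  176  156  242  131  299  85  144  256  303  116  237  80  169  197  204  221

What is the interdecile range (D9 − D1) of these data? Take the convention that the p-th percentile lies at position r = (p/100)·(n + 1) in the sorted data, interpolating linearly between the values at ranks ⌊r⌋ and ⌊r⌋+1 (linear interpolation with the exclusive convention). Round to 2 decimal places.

214.20

Sorted: 64, 80, 85, 116, 131, 144, 148, 156, 168, 169, 176, 182, 197, 204, 221, 237, 242, 256, 299, 303.
n = 20.
P10: r = 2.1; ranks 2–3 are 80, 85; interpolating gives 80.5.
P90: r = 18.9; ranks 18–19 are 256, 299; interpolating gives 294.7.
Difference: 294.7 − 80.5 = 214.2.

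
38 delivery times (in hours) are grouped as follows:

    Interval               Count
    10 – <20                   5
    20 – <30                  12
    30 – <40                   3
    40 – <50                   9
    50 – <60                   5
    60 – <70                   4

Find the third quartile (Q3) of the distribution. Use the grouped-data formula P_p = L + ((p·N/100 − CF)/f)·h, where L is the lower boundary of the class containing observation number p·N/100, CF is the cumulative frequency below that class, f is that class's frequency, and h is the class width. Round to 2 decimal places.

49.44

N = 38; target position k = 75/100 · 38 = 28.5.
Cumulative frequencies: 5, 17, 20, 29, 34, 38.
Observation 28.5 falls in the class 40 – <50.
L = 40, CF = 20, f = 9, h = 10.
P75 = 40 + ((28.5 − 20)/9)·10 = 40 + 9.44444 = 49.4444.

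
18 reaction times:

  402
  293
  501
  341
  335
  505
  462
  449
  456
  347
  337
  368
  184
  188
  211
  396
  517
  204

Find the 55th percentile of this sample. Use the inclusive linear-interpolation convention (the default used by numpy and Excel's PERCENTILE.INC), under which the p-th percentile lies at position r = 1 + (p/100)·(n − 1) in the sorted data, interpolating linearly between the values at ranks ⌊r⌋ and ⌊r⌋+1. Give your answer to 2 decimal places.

377.80

Sorted: 184, 188, 204, 211, 293, 335, 337, 341, 347, 368, 396, 402, 449, 456, 462, 501, 505, 517.
n = 18.
r = 1 + (55/100)·(18 − 1) = 1 + 9.35 = 10.35.
Rank 10 is 368 and rank 11 is 396.
Interpolate: 368 + 0.35·(396 − 368) = 368 + 0.35·28 = 377.8.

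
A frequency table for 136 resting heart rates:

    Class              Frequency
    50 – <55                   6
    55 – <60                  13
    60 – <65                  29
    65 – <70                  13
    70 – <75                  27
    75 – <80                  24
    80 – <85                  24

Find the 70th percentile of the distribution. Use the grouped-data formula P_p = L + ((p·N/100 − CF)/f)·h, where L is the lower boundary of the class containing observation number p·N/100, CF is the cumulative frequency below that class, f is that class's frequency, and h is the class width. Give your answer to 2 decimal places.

76.50

N = 136; target position k = 70/100 · 136 = 95.2.
Cumulative frequencies: 6, 19, 48, 61, 88, 112, 136.
Observation 95.2 falls in the class 75 – <80.
L = 75, CF = 88, f = 24, h = 5.
P70 = 75 + ((95.2 − 88)/24)·5 = 75 + 1.5 = 76.5.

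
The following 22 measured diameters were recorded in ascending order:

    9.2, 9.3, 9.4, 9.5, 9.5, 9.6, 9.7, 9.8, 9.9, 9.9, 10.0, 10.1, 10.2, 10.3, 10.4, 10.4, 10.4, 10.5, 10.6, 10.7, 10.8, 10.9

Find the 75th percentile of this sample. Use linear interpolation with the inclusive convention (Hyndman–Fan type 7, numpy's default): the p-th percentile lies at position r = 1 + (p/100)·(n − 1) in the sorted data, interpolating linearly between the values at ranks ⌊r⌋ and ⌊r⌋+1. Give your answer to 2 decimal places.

10.40

n = 22.
r = 1 + (75/100)·(22 − 1) = 1 + 15.75 = 16.75.
Rank 16 is 10.4 and rank 17 is 10.4.
Interpolate: 10.4 + 0.75·(10.4 − 10.4) = 10.4 + 0.75·0 = 10.4.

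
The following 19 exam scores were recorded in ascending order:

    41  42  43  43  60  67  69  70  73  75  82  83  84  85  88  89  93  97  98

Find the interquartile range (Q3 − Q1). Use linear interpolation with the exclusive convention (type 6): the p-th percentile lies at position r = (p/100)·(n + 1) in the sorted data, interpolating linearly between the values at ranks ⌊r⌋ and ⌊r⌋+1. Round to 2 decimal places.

28.00

n = 19.
P25: r = 5 (integer) → 60.
P75: r = 15 (integer) → 88.
Difference: 88 − 60 = 28.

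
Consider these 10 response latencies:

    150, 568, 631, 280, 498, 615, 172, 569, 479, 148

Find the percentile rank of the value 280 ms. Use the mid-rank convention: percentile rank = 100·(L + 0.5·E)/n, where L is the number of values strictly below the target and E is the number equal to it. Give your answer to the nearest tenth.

Sorted: 148, 150, 172, 280, 479, 498, 568, 569, 615, 631.
Count below 280: L = 3; count equal: E = 1; n = 10.
Percentile rank = 100·(3 + 0.5·1)/10 = 100·3.5/10 = 35.

35.0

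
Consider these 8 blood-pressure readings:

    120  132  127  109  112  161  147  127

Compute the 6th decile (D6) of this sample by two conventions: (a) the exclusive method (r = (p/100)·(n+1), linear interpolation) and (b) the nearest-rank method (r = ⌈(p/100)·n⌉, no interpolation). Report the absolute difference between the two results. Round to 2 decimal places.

2.00

Sorted: 109, 112, 120, 127, 127, 132, 147, 161.
n = 8.
(a) r = 5.4; between ranks 5 (127) and 6 (132): 129.
(b) the nearest-rank method: rank 5 → 127.
|129 − 127| = 2.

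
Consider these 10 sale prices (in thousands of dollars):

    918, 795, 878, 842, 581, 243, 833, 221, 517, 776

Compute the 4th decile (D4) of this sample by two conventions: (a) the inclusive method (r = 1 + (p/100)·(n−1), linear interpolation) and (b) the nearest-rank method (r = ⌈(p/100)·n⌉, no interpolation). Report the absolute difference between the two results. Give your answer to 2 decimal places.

117.00

Sorted: 221, 243, 517, 581, 776, 795, 833, 842, 878, 918.
n = 10.
(a) r = 4.6; between ranks 4 (581) and 5 (776): 698.
(b) the nearest-rank method: rank 4 → 581.
|698 − 581| = 117.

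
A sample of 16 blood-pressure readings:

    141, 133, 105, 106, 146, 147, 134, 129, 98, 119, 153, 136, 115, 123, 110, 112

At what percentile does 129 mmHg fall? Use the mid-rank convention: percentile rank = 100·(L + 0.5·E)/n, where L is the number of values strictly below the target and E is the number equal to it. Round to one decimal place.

53.1

Sorted: 98, 105, 106, 110, 112, 115, 119, 123, 129, 133, 134, 136, 141, 146, 147, 153.
Count below 129: L = 8; count equal: E = 1; n = 16.
Percentile rank = 100·(8 + 0.5·1)/16 = 100·8.5/16 = 53.12.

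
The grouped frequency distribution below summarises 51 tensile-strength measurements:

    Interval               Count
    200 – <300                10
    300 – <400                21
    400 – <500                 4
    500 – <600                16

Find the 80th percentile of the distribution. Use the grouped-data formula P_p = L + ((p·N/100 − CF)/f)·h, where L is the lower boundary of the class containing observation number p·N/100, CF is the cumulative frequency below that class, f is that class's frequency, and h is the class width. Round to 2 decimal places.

N = 51; target position k = 80/100 · 51 = 40.8.
Cumulative frequencies: 10, 31, 35, 51.
Observation 40.8 falls in the class 500 – <600.
L = 500, CF = 35, f = 16, h = 100.
P80 = 500 + ((40.8 − 35)/16)·100 = 500 + 36.25 = 536.25.

536.25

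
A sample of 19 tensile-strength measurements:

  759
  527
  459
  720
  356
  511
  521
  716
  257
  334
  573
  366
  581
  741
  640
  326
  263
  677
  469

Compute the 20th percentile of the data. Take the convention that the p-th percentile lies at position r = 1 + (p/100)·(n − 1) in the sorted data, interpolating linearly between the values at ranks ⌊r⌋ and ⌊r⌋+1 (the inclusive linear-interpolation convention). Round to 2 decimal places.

347.20

Sorted: 257, 263, 326, 334, 356, 366, 459, 469, 511, 521, 527, 573, 581, 640, 677, 716, 720, 741, 759.
n = 19.
r = 1 + (20/100)·(19 − 1) = 1 + 3.6 = 4.6.
Rank 4 is 334 and rank 5 is 356.
Interpolate: 334 + 0.6·(356 − 334) = 334 + 0.6·22 = 347.2.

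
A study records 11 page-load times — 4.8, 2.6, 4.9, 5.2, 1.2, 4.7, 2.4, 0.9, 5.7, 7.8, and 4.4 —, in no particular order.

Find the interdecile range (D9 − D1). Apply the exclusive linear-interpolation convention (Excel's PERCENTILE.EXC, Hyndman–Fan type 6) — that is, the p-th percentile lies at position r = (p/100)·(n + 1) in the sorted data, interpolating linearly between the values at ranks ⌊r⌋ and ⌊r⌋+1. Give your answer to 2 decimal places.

Sorted: 0.9, 1.2, 2.4, 2.6, 4.4, 4.7, 4.8, 4.9, 5.2, 5.7, 7.8.
n = 11.
P10: r = 1.2; ranks 1–2 are 0.9, 1.2; interpolating gives 0.96.
P90: r = 10.8; ranks 10–11 are 5.7, 7.8; interpolating gives 7.38.
Difference: 7.38 − 0.96 = 6.42.

6.42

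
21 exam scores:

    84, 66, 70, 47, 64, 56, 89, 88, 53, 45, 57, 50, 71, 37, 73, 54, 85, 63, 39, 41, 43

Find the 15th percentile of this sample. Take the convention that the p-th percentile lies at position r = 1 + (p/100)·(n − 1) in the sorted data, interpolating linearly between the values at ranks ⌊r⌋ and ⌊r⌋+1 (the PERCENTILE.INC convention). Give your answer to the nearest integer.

Sorted: 37, 39, 41, 43, 45, 47, 50, 53, 54, 56, 57, 63, 64, 66, 70, 71, 73, 84, 85, 88, 89.
n = 21.
r = 1 + (15/100)·(21 − 1) = 1 + 3 = 4.
r is an integer, so P15 is the value at rank 4: 43.

43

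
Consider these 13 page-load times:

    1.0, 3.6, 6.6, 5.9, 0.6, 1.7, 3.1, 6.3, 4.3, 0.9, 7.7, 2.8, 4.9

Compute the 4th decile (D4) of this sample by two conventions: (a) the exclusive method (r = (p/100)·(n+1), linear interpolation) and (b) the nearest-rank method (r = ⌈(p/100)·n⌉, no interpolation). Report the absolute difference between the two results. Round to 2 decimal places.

0.12

Sorted: 0.6, 0.9, 1.0, 1.7, 2.8, 3.1, 3.6, 4.3, 4.9, 5.9, 6.3, 6.6, 7.7.
n = 13.
(a) r = 5.6; between ranks 5 (2.8) and 6 (3.1): 2.98.
(b) the nearest-rank method: rank 6 → 3.1.
|2.98 − 3.1| = 0.12.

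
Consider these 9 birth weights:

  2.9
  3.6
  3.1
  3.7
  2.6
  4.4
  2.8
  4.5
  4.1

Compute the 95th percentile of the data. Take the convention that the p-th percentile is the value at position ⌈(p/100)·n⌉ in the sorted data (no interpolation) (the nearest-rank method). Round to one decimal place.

4.5

Sorted: 2.6, 2.8, 2.9, 3.1, 3.6, 3.7, 4.1, 4.4, 4.5.
n = 9.
Position = ⌈95/100 · 9⌉ = ⌈8.55⌉ = 9.
The value at rank 9 is 4.5.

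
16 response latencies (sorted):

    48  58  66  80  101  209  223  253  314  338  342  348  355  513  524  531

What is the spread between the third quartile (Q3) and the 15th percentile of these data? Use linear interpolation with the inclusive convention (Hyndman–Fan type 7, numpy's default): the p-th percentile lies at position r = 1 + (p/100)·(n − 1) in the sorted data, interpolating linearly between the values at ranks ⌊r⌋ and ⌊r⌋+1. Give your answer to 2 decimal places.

n = 16.
P15: r = 3.25; ranks 3–4 are 66, 80; interpolating gives 69.5.
P75: r = 12.25; ranks 12–13 are 348, 355; interpolating gives 349.75.
Difference: 349.75 − 69.5 = 280.25.

280.25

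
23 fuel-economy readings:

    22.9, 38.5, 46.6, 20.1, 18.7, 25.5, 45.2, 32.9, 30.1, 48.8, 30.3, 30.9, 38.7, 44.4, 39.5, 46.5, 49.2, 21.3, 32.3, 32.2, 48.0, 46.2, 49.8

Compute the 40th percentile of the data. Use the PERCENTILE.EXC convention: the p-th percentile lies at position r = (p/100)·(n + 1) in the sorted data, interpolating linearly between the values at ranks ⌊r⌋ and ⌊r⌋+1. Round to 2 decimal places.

Sorted: 18.7, 20.1, 21.3, 22.9, 25.5, 30.1, 30.3, 30.9, 32.2, 32.3, 32.9, 38.5, 38.7, 39.5, 44.4, 45.2, 46.2, 46.5, 46.6, 48.0, 48.8, 49.2, 49.8.
n = 23.
r = (40/100)·(23 + 1) = 9.6.
Rank 9 is 32.2 and rank 10 is 32.3.
Interpolate: 32.2 + 0.6·(32.3 − 32.2) = 32.2 + 0.6·0.1 = 32.26.

32.26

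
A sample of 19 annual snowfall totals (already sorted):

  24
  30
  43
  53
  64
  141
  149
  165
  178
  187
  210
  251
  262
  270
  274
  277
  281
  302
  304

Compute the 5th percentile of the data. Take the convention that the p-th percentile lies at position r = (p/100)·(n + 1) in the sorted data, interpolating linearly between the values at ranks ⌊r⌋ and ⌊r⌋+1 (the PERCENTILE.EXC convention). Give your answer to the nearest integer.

n = 19.
r = (5/100)·(19 + 1) = 1.
r is an integer, so P5 is the value at rank 1: 24.

24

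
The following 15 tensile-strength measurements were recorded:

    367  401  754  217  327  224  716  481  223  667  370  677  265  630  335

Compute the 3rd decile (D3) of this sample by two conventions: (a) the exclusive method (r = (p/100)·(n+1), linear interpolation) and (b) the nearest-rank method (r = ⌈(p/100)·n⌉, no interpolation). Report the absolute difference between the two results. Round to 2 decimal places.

Sorted: 217, 223, 224, 265, 327, 335, 367, 370, 401, 481, 630, 667, 677, 716, 754.
n = 15.
(a) r = 4.8; between ranks 4 (265) and 5 (327): 314.6.
(b) the nearest-rank method: rank 5 → 327.
|314.6 − 327| = 12.4.

12.40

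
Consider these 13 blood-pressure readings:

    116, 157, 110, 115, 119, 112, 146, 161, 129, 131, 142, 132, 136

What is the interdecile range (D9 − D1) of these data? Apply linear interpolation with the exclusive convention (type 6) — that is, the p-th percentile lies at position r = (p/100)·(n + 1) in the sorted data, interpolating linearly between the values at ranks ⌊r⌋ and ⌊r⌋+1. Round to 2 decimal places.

Sorted: 110, 112, 115, 116, 119, 129, 131, 132, 136, 142, 146, 157, 161.
n = 13.
P10: r = 1.4; ranks 1–2 are 110, 112; interpolating gives 110.8.
P90: r = 12.6; ranks 12–13 are 157, 161; interpolating gives 159.4.
Difference: 159.4 − 110.8 = 48.6.

48.60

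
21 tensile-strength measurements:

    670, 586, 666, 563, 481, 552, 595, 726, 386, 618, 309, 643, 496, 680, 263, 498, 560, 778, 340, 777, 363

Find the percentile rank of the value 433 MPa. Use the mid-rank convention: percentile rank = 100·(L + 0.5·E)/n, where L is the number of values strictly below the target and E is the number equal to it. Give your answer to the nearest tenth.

Sorted: 263, 309, 340, 363, 386, 481, 496, 498, 552, 560, 563, 586, 595, 618, 643, 666, 670, 680, 726, 777, 778.
Count below 433: L = 5; count equal: E = 0; n = 21.
Percentile rank = 100·(5 + 0.5·0)/21 = 100·5/21 = 23.81.

23.8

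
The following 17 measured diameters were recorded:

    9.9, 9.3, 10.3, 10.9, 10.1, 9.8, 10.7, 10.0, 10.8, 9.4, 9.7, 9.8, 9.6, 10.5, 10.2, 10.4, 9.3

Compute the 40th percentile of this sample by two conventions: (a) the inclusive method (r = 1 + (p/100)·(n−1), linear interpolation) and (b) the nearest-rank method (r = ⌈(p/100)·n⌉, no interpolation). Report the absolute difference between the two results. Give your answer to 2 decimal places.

Sorted: 9.3, 9.3, 9.4, 9.6, 9.7, 9.8, 9.8, 9.9, 10.0, 10.1, 10.2, 10.3, 10.4, 10.5, 10.7, 10.8, 10.9.
n = 17.
(a) r = 7.4; between ranks 7 (9.8) and 8 (9.9): 9.84.
(b) the nearest-rank method: rank 7 → 9.8.
|9.84 − 9.8| = 0.04.

0.04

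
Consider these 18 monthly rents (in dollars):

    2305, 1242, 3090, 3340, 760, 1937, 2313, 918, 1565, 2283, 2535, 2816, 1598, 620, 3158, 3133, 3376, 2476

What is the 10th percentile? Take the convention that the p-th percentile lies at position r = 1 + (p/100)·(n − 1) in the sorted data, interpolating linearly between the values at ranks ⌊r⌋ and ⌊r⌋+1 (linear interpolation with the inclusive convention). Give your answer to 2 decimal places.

Sorted: 620, 760, 918, 1242, 1565, 1598, 1937, 2283, 2305, 2313, 2476, 2535, 2816, 3090, 3133, 3158, 3340, 3376.
n = 18.
r = 1 + (10/100)·(18 − 1) = 1 + 1.7 = 2.7.
Rank 2 is 760 and rank 3 is 918.
Interpolate: 760 + 0.7·(918 − 760) = 760 + 0.7·158 = 870.6.

870.60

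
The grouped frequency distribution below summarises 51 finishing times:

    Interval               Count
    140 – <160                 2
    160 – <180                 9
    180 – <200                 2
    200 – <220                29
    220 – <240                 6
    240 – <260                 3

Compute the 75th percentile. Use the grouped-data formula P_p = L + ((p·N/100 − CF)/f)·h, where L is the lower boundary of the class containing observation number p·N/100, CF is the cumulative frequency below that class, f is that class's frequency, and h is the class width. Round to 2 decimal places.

N = 51; target position k = 75/100 · 51 = 38.25.
Cumulative frequencies: 2, 11, 13, 42, 48, 51.
Observation 38.25 falls in the class 200 – <220.
L = 200, CF = 13, f = 29, h = 20.
P75 = 200 + ((38.25 − 13)/29)·20 = 200 + 17.4138 = 217.414.

217.41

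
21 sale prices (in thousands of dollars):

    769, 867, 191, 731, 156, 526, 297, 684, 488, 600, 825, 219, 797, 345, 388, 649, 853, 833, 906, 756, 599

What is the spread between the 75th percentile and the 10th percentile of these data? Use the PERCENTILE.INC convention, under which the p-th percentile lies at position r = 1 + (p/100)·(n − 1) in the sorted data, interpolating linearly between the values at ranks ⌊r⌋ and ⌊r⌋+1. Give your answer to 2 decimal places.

578.00

Sorted: 156, 191, 219, 297, 345, 388, 488, 526, 599, 600, 649, 684, 731, 756, 769, 797, 825, 833, 853, 867, 906.
n = 21.
P10: r = 3 (integer) → 219.
P75: r = 16 (integer) → 797.
Difference: 797 − 219 = 578.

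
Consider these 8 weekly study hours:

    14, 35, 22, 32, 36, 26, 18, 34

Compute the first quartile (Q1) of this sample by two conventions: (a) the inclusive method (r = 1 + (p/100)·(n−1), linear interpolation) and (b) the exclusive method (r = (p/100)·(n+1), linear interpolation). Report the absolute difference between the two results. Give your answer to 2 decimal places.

Sorted: 14, 18, 22, 26, 32, 34, 35, 36.
n = 8.
(a) r = 2.75; between ranks 2 (18) and 3 (22): 21.
(b) r = 2.25; between ranks 2 (18) and 3 (22): 19.
|21 − 19| = 2.

2.00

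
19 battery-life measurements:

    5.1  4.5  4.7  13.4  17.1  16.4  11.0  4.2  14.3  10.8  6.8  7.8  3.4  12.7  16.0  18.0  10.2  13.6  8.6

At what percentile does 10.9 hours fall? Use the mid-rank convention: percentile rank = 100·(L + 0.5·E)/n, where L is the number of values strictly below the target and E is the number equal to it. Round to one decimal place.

52.6

Sorted: 3.4, 4.2, 4.5, 4.7, 5.1, 6.8, 7.8, 8.6, 10.2, 10.8, 11.0, 12.7, 13.4, 13.6, 14.3, 16.0, 16.4, 17.1, 18.0.
Count below 10.9: L = 10; count equal: E = 0; n = 19.
Percentile rank = 100·(10 + 0.5·0)/19 = 100·10/19 = 52.63.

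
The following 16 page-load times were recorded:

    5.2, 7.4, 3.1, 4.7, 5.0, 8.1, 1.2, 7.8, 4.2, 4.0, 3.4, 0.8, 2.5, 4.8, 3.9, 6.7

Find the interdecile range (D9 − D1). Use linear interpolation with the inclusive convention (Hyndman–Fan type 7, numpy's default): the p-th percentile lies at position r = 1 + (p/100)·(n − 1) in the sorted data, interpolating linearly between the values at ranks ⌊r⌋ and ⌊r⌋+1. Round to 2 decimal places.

5.75

Sorted: 0.8, 1.2, 2.5, 3.1, 3.4, 3.9, 4.0, 4.2, 4.7, 4.8, 5.0, 5.2, 6.7, 7.4, 7.8, 8.1.
n = 16.
P10: r = 2.5; ranks 2–3 are 1.2, 2.5; interpolating gives 1.85.
P90: r = 14.5; ranks 14–15 are 7.4, 7.8; interpolating gives 7.6.
Difference: 7.6 − 1.85 = 5.75.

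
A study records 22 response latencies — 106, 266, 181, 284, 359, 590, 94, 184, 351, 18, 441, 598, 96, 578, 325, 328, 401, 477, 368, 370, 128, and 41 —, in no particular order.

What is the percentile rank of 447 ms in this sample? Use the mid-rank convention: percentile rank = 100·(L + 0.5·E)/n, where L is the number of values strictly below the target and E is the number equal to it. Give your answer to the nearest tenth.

81.8

Sorted: 18, 41, 94, 96, 106, 128, 181, 184, 266, 284, 325, 328, 351, 359, 368, 370, 401, 441, 477, 578, 590, 598.
Count below 447: L = 18; count equal: E = 0; n = 22.
Percentile rank = 100·(18 + 0.5·0)/22 = 100·18/22 = 81.82.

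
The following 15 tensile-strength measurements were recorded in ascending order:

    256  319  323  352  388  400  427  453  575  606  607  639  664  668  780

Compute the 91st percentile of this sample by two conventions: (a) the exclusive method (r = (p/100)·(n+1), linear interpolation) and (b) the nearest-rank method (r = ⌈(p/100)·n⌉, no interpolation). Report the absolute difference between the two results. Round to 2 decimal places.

n = 15.
(a) r = 14.56; between ranks 14 (668) and 15 (780): 730.72.
(b) the nearest-rank method: rank 14 → 668.
|730.72 − 668| = 62.72.

62.72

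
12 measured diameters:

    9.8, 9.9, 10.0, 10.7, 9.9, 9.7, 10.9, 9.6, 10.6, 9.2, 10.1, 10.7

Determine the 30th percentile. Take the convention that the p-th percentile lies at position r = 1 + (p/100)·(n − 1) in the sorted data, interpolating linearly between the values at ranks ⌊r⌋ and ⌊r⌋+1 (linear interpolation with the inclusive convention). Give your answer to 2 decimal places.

Sorted: 9.2, 9.6, 9.7, 9.8, 9.9, 9.9, 10.0, 10.1, 10.6, 10.7, 10.7, 10.9.
n = 12.
r = 1 + (30/100)·(12 − 1) = 1 + 3.3 = 4.3.
Rank 4 is 9.8 and rank 5 is 9.9.
Interpolate: 9.8 + 0.3·(9.9 − 9.8) = 9.8 + 0.3·0.1 = 9.83.

9.83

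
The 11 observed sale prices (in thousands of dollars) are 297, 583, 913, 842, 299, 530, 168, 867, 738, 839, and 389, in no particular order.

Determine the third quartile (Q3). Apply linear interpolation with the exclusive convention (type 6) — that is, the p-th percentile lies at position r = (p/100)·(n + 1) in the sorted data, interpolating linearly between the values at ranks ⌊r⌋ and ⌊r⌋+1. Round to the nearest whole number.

Sorted: 168, 297, 299, 389, 530, 583, 738, 839, 842, 867, 913.
n = 11.
r = (75/100)·(11 + 1) = 9.
r is an integer, so P75 is the value at rank 9: 842.

842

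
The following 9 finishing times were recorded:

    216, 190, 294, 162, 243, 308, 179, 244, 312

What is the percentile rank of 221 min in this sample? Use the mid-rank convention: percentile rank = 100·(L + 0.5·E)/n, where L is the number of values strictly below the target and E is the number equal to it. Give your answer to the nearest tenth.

Sorted: 162, 179, 190, 216, 243, 244, 294, 308, 312.
Count below 221: L = 4; count equal: E = 0; n = 9.
Percentile rank = 100·(4 + 0.5·0)/9 = 100·4/9 = 44.44.

44.4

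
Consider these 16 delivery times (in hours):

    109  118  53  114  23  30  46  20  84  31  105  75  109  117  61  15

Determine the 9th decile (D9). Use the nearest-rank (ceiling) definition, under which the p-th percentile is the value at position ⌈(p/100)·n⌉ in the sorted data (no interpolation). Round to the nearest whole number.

Sorted: 15, 20, 23, 30, 31, 46, 53, 61, 75, 84, 105, 109, 109, 114, 117, 118.
n = 16.
Position = ⌈90/100 · 16⌉ = ⌈14.4⌉ = 15.
The value at rank 15 is 117.

117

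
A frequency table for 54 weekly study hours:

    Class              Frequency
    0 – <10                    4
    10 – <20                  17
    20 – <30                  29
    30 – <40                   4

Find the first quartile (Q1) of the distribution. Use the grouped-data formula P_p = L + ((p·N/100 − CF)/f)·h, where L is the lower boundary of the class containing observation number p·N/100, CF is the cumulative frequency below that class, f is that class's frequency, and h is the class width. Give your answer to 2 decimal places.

N = 54; target position k = 25/100 · 54 = 13.5.
Cumulative frequencies: 4, 21, 50, 54.
Observation 13.5 falls in the class 10 – <20.
L = 10, CF = 4, f = 17, h = 10.
P25 = 10 + ((13.5 − 4)/17)·10 = 10 + 5.58824 = 15.5882.

15.59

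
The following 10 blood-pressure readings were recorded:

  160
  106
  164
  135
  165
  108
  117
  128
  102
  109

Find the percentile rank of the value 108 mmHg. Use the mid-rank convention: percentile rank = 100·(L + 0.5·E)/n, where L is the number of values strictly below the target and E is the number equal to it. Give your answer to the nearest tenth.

25.0

Sorted: 102, 106, 108, 109, 117, 128, 135, 160, 164, 165.
Count below 108: L = 2; count equal: E = 1; n = 10.
Percentile rank = 100·(2 + 0.5·1)/10 = 100·2.5/10 = 25.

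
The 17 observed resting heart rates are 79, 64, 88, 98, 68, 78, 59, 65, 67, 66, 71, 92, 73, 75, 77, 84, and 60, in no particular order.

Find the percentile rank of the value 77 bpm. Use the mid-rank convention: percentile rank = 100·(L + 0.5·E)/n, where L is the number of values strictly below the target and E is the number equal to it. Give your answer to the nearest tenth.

61.8

Sorted: 59, 60, 64, 65, 66, 67, 68, 71, 73, 75, 77, 78, 79, 84, 88, 92, 98.
Count below 77: L = 10; count equal: E = 1; n = 17.
Percentile rank = 100·(10 + 0.5·1)/17 = 100·10.5/17 = 61.76.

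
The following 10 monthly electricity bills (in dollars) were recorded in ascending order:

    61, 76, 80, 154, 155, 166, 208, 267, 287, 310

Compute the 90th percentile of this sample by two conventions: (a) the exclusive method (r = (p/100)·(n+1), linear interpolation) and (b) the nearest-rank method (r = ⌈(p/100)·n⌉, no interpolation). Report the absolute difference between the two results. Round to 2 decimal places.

20.70

n = 10.
(a) r = 9.9; between ranks 9 (287) and 10 (310): 307.7.
(b) the nearest-rank method: rank 9 → 287.
|307.7 − 287| = 20.7.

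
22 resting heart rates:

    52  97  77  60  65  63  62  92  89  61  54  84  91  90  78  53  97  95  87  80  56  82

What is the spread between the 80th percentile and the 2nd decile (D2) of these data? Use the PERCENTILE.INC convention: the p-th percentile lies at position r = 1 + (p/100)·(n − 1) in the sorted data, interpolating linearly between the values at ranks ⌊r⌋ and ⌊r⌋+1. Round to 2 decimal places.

Sorted: 52, 53, 54, 56, 60, 61, 62, 63, 65, 77, 78, 80, 82, 84, 87, 89, 90, 91, 92, 95, 97, 97.
n = 22.
P20: r = 5.2; ranks 5–6 are 60, 61; interpolating gives 60.2.
P80: r = 17.8; ranks 17–18 are 90, 91; interpolating gives 90.8.
Difference: 90.8 − 60.2 = 30.6.

30.60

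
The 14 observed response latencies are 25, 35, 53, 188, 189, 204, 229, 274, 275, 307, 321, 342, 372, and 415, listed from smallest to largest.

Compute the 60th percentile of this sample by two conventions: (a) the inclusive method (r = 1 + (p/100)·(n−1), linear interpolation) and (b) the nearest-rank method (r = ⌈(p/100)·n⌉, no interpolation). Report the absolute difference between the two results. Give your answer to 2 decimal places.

n = 14.
(a) r = 8.8; between ranks 8 (274) and 9 (275): 274.8.
(b) the nearest-rank method: rank 9 → 275.
|274.8 − 275| = 0.2.

0.20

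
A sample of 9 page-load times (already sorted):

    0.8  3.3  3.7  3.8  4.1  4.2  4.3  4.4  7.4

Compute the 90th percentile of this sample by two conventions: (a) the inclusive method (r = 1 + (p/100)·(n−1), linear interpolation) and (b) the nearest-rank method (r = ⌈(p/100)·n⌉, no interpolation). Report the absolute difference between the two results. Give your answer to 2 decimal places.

2.40

n = 9.
(a) r = 8.2; between ranks 8 (4.4) and 9 (7.4): 5.
(b) the nearest-rank method: rank 9 → 7.4.
|5 − 7.4| = 2.4.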